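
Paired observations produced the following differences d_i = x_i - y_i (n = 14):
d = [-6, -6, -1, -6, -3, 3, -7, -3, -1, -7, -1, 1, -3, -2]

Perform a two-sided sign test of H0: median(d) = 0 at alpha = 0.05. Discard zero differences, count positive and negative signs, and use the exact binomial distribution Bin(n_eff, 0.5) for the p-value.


Step 1: Discard zero differences. Original n = 14; n_eff = number of nonzero differences = 14.
Nonzero differences (with sign): -6, -6, -1, -6, -3, +3, -7, -3, -1, -7, -1, +1, -3, -2
Step 2: Count signs: positive = 2, negative = 12.
Step 3: Under H0: P(positive) = 0.5, so the number of positives S ~ Bin(14, 0.5).
Step 4: Two-sided exact p-value = sum of Bin(14,0.5) probabilities at or below the observed probability = 0.012939.
Step 5: alpha = 0.05. reject H0.

n_eff = 14, pos = 2, neg = 12, p = 0.012939, reject H0.


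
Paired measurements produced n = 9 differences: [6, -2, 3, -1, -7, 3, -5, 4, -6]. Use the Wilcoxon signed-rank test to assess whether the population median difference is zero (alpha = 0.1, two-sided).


Step 1: Drop any zero differences (none here) and take |d_i|.
|d| = [6, 2, 3, 1, 7, 3, 5, 4, 6]
Step 2: Midrank |d_i| (ties get averaged ranks).
ranks: |6|->7.5, |2|->2, |3|->3.5, |1|->1, |7|->9, |3|->3.5, |5|->6, |4|->5, |6|->7.5
Step 3: Attach original signs; sum ranks with positive sign and with negative sign.
W+ = 7.5 + 3.5 + 3.5 + 5 = 19.5
W- = 2 + 1 + 9 + 6 + 7.5 = 25.5
(Check: W+ + W- = 45 should equal n(n+1)/2 = 45.)
Step 4: Test statistic W = min(W+, W-) = 19.5.
Step 5: Ties in |d|, so use the tie-corrected normal approximation.
        E[W] = n(n+1)/4 = 9*10/4 = 22.5.
        Tie groups: |d|=3 (t=2), |d|=6 (t=2); sum(t^3 - t) = 12.
        Var[W] = n(n+1)(2n+1)/24 - sum(t^3-t)/48 = 1710/24 - 12/48 = 71.
        z = (W - E[W]) / sqrt(Var[W]) = (19.5 - 22.5) / 8.4261 = -0.3560.
        Two-sided p = 2*Phi(z) = 0.721815.
Step 6: alpha = 0.1. fail to reject H0.

W+ = 19.5, W- = 25.5, W = min = 19.5, p = 0.721815, fail to reject H0.


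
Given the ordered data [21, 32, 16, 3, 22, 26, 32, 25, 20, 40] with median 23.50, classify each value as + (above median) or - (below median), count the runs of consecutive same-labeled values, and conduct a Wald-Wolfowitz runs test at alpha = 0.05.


Step 1: Compute median = 23.50; label A = above, B = below.
Labels in order: BABBBAAABA  (n_A = 5, n_B = 5)
Step 2: Count runs R = 6.
Step 3: Under H0 (random ordering), E[R] = 2*n_A*n_B/(n_A+n_B) + 1 = 2*5*5/10 + 1 = 6.0000.
        Var[R] = 2*n_A*n_B*(2*n_A*n_B - n_A - n_B) / ((n_A+n_B)^2 * (n_A+n_B-1)) = 2000/900 = 2.2222.
        SD[R] = 1.4907.
Step 4: R = E[R], so z = 0 with no continuity correction.
Step 5: Two-sided p-value via normal approximation = 2*(1 - Phi(|z|)) = 1.000000.
Step 6: alpha = 0.05. fail to reject H0.

R = 6, z = 0.0000, p = 1.000000, fail to reject H0.


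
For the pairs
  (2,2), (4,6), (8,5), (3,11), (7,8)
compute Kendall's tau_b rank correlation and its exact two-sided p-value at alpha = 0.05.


Step 1: Enumerate the 10 unordered pairs (i,j) with i<j and classify each by sign(x_j-x_i) * sign(y_j-y_i).
  (1,2):dx=+2,dy=+4->C; (1,3):dx=+6,dy=+3->C; (1,4):dx=+1,dy=+9->C; (1,5):dx=+5,dy=+6->C
  (2,3):dx=+4,dy=-1->D; (2,4):dx=-1,dy=+5->D; (2,5):dx=+3,dy=+2->C; (3,4):dx=-5,dy=+6->D
  (3,5):dx=-1,dy=+3->D; (4,5):dx=+4,dy=-3->D
Step 2: C = 5, D = 5, total pairs = 10.
Step 3: tau = (C - D)/(n(n-1)/2) = (5 - 5)/10 = 0.000000.
Step 4: Exact two-sided p-value (enumerate n! = 120 permutations of y under H0): p = 1.000000.
Step 5: alpha = 0.05. fail to reject H0.

tau_b = 0.0000 (C=5, D=5), p = 1.000000, fail to reject H0.


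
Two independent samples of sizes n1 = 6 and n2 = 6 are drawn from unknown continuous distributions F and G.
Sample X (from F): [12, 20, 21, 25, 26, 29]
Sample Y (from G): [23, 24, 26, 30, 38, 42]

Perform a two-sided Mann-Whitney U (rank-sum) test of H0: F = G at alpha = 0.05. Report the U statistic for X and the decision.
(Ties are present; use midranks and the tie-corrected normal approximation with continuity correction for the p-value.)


Step 1: Combine and sort all 12 observations; assign midranks.
sorted (value, group): (12,X), (20,X), (21,X), (23,Y), (24,Y), (25,X), (26,X), (26,Y), (29,X), (30,Y), (38,Y), (42,Y)
ranks: 12->1, 20->2, 21->3, 23->4, 24->5, 25->6, 26->7.5, 26->7.5, 29->9, 30->10, 38->11, 42->12
Step 2: Rank sum for X: R1 = 1 + 2 + 3 + 6 + 7.5 + 9 = 28.5.
Step 3: U_X = R1 - n1(n1+1)/2 = 28.5 - 6*7/2 = 28.5 - 21 = 7.5.
       U_Y = n1*n2 - U_X = 36 - 7.5 = 28.5.
Step 4: Ties are present, so use the tie-corrected normal approximation (with continuity correction) for the p-value.
Step 5: p-value = 0.108695; compare to alpha = 0.05. fail to reject H0.

U_X = 7.5, p = 0.108695, fail to reject H0 at alpha = 0.05.


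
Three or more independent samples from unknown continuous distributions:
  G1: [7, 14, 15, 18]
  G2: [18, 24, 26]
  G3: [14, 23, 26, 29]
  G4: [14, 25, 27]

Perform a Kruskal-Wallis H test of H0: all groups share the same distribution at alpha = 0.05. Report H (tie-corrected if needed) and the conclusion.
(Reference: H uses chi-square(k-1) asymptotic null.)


Step 1: Combine all N = 14 observations and assign midranks.
sorted (value, group, rank): (7,G1,1), (14,G1,3), (14,G3,3), (14,G4,3), (15,G1,5), (18,G1,6.5), (18,G2,6.5), (23,G3,8), (24,G2,9), (25,G4,10), (26,G2,11.5), (26,G3,11.5), (27,G4,13), (29,G3,14)
Step 2: Sum ranks within each group.
R_1 = 15.5 (n_1 = 4)
R_2 = 27 (n_2 = 3)
R_3 = 36.5 (n_3 = 4)
R_4 = 26 (n_4 = 3)
Step 3: H = 12/(N(N+1)) * sum(R_i^2/n_i) - 3(N+1)
     = 12/(14*15) * (15.5^2/4 + 27^2/3 + 36.5^2/4 + 26^2/3) - 3*15
     = 0.057143 * 861.458 - 45
     = 4.226190.
Step 4: Ties present; correction factor C = 1 - 36/(14^3 - 14) = 0.986813. Corrected H = 4.226190 / 0.986813 = 4.282665.
Step 5: Under H0, H ~ chi^2(3); p-value = 0.232515.
Step 6: alpha = 0.05. fail to reject H0.

H = 4.2827, df = 3, p = 0.232515, fail to reject H0.


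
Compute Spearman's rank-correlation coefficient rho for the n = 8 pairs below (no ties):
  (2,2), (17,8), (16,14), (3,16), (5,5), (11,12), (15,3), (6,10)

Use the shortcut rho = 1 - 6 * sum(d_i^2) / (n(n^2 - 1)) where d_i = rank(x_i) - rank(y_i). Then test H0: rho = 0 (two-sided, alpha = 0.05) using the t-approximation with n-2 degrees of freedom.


Step 1: Rank x and y separately (midranks; no ties here).
rank(x): 2->1, 17->8, 16->7, 3->2, 5->3, 11->5, 15->6, 6->4
rank(y): 2->1, 8->4, 14->7, 16->8, 5->3, 12->6, 3->2, 10->5
Step 2: d_i = R_x(i) - R_y(i); compute d_i^2.
  (1-1)^2=0, (8-4)^2=16, (7-7)^2=0, (2-8)^2=36, (3-3)^2=0, (5-6)^2=1, (6-2)^2=16, (4-5)^2=1
sum(d^2) = 70.
Step 3: rho = 1 - 6*70 / (8*(8^2 - 1)) = 1 - 420/504 = 0.166667.
Step 4: Under H0, t = rho * sqrt((n-2)/(1-rho^2)) = 0.4140 ~ t(6).
Step 5: Two-sided p-value from the t-distribution with 6 df = 0.693239.
Step 6: alpha = 0.05. fail to reject H0.

rho = 0.1667, p = 0.693239, fail to reject H0 at alpha = 0.05.


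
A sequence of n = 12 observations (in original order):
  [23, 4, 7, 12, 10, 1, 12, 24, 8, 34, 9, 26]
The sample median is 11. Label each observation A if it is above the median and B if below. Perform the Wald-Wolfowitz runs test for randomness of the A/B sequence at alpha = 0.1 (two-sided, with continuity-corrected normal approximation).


Step 1: Compute median = 11; label A = above, B = below.
Labels in order: ABBABBAABABA  (n_A = 6, n_B = 6)
Step 2: Count runs R = 9.
Step 3: Under H0 (random ordering), E[R] = 2*n_A*n_B/(n_A+n_B) + 1 = 2*6*6/12 + 1 = 7.0000.
        Var[R] = 2*n_A*n_B*(2*n_A*n_B - n_A - n_B) / ((n_A+n_B)^2 * (n_A+n_B-1)) = 4320/1584 = 2.7273.
        SD[R] = 1.6514.
Step 4: Continuity-corrected z = (R - 0.5 - E[R]) / SD[R] = (9 - 0.5 - 7.0000) / 1.6514 = 0.9083.
Step 5: Two-sided p-value via normal approximation = 2*(1 - Phi(|z|)) = 0.363722.
Step 6: alpha = 0.1. fail to reject H0.

R = 9, z = 0.9083, p = 0.363722, fail to reject H0.


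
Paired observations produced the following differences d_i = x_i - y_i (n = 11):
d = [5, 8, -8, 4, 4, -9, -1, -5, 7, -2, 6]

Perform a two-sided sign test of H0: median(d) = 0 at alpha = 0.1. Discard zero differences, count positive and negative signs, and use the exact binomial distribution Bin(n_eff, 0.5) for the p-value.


Step 1: Discard zero differences. Original n = 11; n_eff = number of nonzero differences = 11.
Nonzero differences (with sign): +5, +8, -8, +4, +4, -9, -1, -5, +7, -2, +6
Step 2: Count signs: positive = 6, negative = 5.
Step 3: Under H0: P(positive) = 0.5, so the number of positives S ~ Bin(11, 0.5).
Step 4: Two-sided exact p-value = sum of Bin(11,0.5) probabilities at or below the observed probability = 1.000000.
Step 5: alpha = 0.1. fail to reject H0.

n_eff = 11, pos = 6, neg = 5, p = 1.000000, fail to reject H0.


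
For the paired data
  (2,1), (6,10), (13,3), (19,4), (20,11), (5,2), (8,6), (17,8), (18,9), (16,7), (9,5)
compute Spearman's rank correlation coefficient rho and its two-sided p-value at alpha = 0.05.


Step 1: Rank x and y separately (midranks; no ties here).
rank(x): 2->1, 6->3, 13->6, 19->10, 20->11, 5->2, 8->4, 17->8, 18->9, 16->7, 9->5
rank(y): 1->1, 10->10, 3->3, 4->4, 11->11, 2->2, 6->6, 8->8, 9->9, 7->7, 5->5
Step 2: d_i = R_x(i) - R_y(i); compute d_i^2.
  (1-1)^2=0, (3-10)^2=49, (6-3)^2=9, (10-4)^2=36, (11-11)^2=0, (2-2)^2=0, (4-6)^2=4, (8-8)^2=0, (9-9)^2=0, (7-7)^2=0, (5-5)^2=0
sum(d^2) = 98.
Step 3: rho = 1 - 6*98 / (11*(11^2 - 1)) = 1 - 588/1320 = 0.554545.
Step 4: Under H0, t = rho * sqrt((n-2)/(1-rho^2)) = 1.9992 ~ t(9).
Step 5: Two-sided p-value from the t-distribution with 9 df = 0.076652.
Step 6: alpha = 0.05. fail to reject H0.

rho = 0.5545, p = 0.076652, fail to reject H0 at alpha = 0.05.


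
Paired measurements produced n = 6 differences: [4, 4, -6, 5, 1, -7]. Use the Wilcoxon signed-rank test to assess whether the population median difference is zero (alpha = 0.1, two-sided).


Step 1: Drop any zero differences (none here) and take |d_i|.
|d| = [4, 4, 6, 5, 1, 7]
Step 2: Midrank |d_i| (ties get averaged ranks).
ranks: |4|->2.5, |4|->2.5, |6|->5, |5|->4, |1|->1, |7|->6
Step 3: Attach original signs; sum ranks with positive sign and with negative sign.
W+ = 2.5 + 2.5 + 4 + 1 = 10
W- = 5 + 6 = 11
(Check: W+ + W- = 21 should equal n(n+1)/2 = 21.)
Step 4: Test statistic W = min(W+, W-) = 10.
Step 5: Ties in |d|, so use the tie-corrected normal approximation.
        E[W] = n(n+1)/4 = 6*7/4 = 10.5.
        Tie groups: |d|=4 (t=2); sum(t^3 - t) = 6.
        Var[W] = n(n+1)(2n+1)/24 - sum(t^3-t)/48 = 546/24 - 6/48 = 22.625.
        z = (W - E[W]) / sqrt(Var[W]) = (10 - 10.5) / 4.7566 = -0.1051.
        Two-sided p = 2*Phi(z) = 0.916282.
Step 6: alpha = 0.1. fail to reject H0.

W+ = 10, W- = 11, W = min = 10, p = 0.916282, fail to reject H0.


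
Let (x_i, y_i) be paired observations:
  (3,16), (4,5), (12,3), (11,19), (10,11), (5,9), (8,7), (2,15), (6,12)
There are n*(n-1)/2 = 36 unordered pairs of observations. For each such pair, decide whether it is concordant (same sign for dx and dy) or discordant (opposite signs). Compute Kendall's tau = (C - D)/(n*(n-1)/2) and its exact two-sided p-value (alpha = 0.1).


Step 1: Enumerate the 36 unordered pairs (i,j) with i<j and classify each by sign(x_j-x_i) * sign(y_j-y_i).
  (1,2):dx=+1,dy=-11->D; (1,3):dx=+9,dy=-13->D; (1,4):dx=+8,dy=+3->C; (1,5):dx=+7,dy=-5->D
  (1,6):dx=+2,dy=-7->D; (1,7):dx=+5,dy=-9->D; (1,8):dx=-1,dy=-1->C; (1,9):dx=+3,dy=-4->D
  (2,3):dx=+8,dy=-2->D; (2,4):dx=+7,dy=+14->C; (2,5):dx=+6,dy=+6->C; (2,6):dx=+1,dy=+4->C
  (2,7):dx=+4,dy=+2->C; (2,8):dx=-2,dy=+10->D; (2,9):dx=+2,dy=+7->C; (3,4):dx=-1,dy=+16->D
  (3,5):dx=-2,dy=+8->D; (3,6):dx=-7,dy=+6->D; (3,7):dx=-4,dy=+4->D; (3,8):dx=-10,dy=+12->D
  (3,9):dx=-6,dy=+9->D; (4,5):dx=-1,dy=-8->C; (4,6):dx=-6,dy=-10->C; (4,7):dx=-3,dy=-12->C
  (4,8):dx=-9,dy=-4->C; (4,9):dx=-5,dy=-7->C; (5,6):dx=-5,dy=-2->C; (5,7):dx=-2,dy=-4->C
  (5,8):dx=-8,dy=+4->D; (5,9):dx=-4,dy=+1->D; (6,7):dx=+3,dy=-2->D; (6,8):dx=-3,dy=+6->D
  (6,9):dx=+1,dy=+3->C; (7,8):dx=-6,dy=+8->D; (7,9):dx=-2,dy=+5->D; (8,9):dx=+4,dy=-3->D
Step 2: C = 15, D = 21, total pairs = 36.
Step 3: tau = (C - D)/(n(n-1)/2) = (15 - 21)/36 = -0.166667.
Step 4: Exact two-sided p-value (enumerate n! = 362880 permutations of y under H0): p = 0.612202.
Step 5: alpha = 0.1. fail to reject H0.

tau_b = -0.1667 (C=15, D=21), p = 0.612202, fail to reject H0.


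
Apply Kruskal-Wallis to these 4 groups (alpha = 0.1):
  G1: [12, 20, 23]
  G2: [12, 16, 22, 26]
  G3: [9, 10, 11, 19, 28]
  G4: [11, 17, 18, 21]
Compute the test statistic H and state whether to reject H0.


Step 1: Combine all N = 16 observations and assign midranks.
sorted (value, group, rank): (9,G3,1), (10,G3,2), (11,G3,3.5), (11,G4,3.5), (12,G1,5.5), (12,G2,5.5), (16,G2,7), (17,G4,8), (18,G4,9), (19,G3,10), (20,G1,11), (21,G4,12), (22,G2,13), (23,G1,14), (26,G2,15), (28,G3,16)
Step 2: Sum ranks within each group.
R_1 = 30.5 (n_1 = 3)
R_2 = 40.5 (n_2 = 4)
R_3 = 32.5 (n_3 = 5)
R_4 = 32.5 (n_4 = 4)
Step 3: H = 12/(N(N+1)) * sum(R_i^2/n_i) - 3(N+1)
     = 12/(16*17) * (30.5^2/3 + 40.5^2/4 + 32.5^2/5 + 32.5^2/4) - 3*17
     = 0.044118 * 1195.46 - 51
     = 1.740809.
Step 4: Ties present; correction factor C = 1 - 12/(16^3 - 16) = 0.997059. Corrected H = 1.740809 / 0.997059 = 1.745944.
Step 5: Under H0, H ~ chi^2(3); p-value = 0.626768.
Step 6: alpha = 0.1. fail to reject H0.

H = 1.7459, df = 3, p = 0.626768, fail to reject H0.


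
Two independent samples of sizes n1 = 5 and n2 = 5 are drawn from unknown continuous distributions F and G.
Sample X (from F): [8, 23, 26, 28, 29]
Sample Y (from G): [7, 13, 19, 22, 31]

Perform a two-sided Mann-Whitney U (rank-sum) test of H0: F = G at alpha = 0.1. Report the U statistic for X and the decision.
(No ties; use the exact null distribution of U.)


Step 1: Combine and sort all 10 observations; assign midranks.
sorted (value, group): (7,Y), (8,X), (13,Y), (19,Y), (22,Y), (23,X), (26,X), (28,X), (29,X), (31,Y)
ranks: 7->1, 8->2, 13->3, 19->4, 22->5, 23->6, 26->7, 28->8, 29->9, 31->10
Step 2: Rank sum for X: R1 = 2 + 6 + 7 + 8 + 9 = 32.
Step 3: U_X = R1 - n1(n1+1)/2 = 32 - 5*6/2 = 32 - 15 = 17.
       U_Y = n1*n2 - U_X = 25 - 17 = 8.
Step 4: No ties, so the exact null distribution of U (based on enumerating the C(10,5) = 252 equally likely rank assignments) gives the two-sided p-value.
Step 5: p-value = 0.420635; compare to alpha = 0.1. fail to reject H0.

U_X = 17, p = 0.420635, fail to reject H0 at alpha = 0.1.


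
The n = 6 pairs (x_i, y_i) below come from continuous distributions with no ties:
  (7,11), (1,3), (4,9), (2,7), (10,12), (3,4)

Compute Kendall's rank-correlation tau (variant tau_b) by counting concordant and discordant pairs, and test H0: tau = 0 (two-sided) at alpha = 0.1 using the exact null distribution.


Step 1: Enumerate the 15 unordered pairs (i,j) with i<j and classify each by sign(x_j-x_i) * sign(y_j-y_i).
  (1,2):dx=-6,dy=-8->C; (1,3):dx=-3,dy=-2->C; (1,4):dx=-5,dy=-4->C; (1,5):dx=+3,dy=+1->C
  (1,6):dx=-4,dy=-7->C; (2,3):dx=+3,dy=+6->C; (2,4):dx=+1,dy=+4->C; (2,5):dx=+9,dy=+9->C
  (2,6):dx=+2,dy=+1->C; (3,4):dx=-2,dy=-2->C; (3,5):dx=+6,dy=+3->C; (3,6):dx=-1,dy=-5->C
  (4,5):dx=+8,dy=+5->C; (4,6):dx=+1,dy=-3->D; (5,6):dx=-7,dy=-8->C
Step 2: C = 14, D = 1, total pairs = 15.
Step 3: tau = (C - D)/(n(n-1)/2) = (14 - 1)/15 = 0.866667.
Step 4: Exact two-sided p-value (enumerate n! = 720 permutations of y under H0): p = 0.016667.
Step 5: alpha = 0.1. reject H0.

tau_b = 0.8667 (C=14, D=1), p = 0.016667, reject H0.


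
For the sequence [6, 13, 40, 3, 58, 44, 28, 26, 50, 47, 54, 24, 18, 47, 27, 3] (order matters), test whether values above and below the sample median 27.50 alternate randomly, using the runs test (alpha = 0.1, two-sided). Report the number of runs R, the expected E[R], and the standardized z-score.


Step 1: Compute median = 27.50; label A = above, B = below.
Labels in order: BBABAAABAAABBABB  (n_A = 8, n_B = 8)
Step 2: Count runs R = 9.
Step 3: Under H0 (random ordering), E[R] = 2*n_A*n_B/(n_A+n_B) + 1 = 2*8*8/16 + 1 = 9.0000.
        Var[R] = 2*n_A*n_B*(2*n_A*n_B - n_A - n_B) / ((n_A+n_B)^2 * (n_A+n_B-1)) = 14336/3840 = 3.7333.
        SD[R] = 1.9322.
Step 4: R = E[R], so z = 0 with no continuity correction.
Step 5: Two-sided p-value via normal approximation = 2*(1 - Phi(|z|)) = 1.000000.
Step 6: alpha = 0.1. fail to reject H0.

R = 9, z = 0.0000, p = 1.000000, fail to reject H0.


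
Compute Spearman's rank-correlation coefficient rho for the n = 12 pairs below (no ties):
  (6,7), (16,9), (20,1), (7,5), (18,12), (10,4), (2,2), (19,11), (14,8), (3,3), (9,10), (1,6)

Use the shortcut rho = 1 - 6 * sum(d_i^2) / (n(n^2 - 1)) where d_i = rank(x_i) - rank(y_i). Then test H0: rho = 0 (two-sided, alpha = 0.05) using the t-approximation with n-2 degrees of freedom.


Step 1: Rank x and y separately (midranks; no ties here).
rank(x): 6->4, 16->9, 20->12, 7->5, 18->10, 10->7, 2->2, 19->11, 14->8, 3->3, 9->6, 1->1
rank(y): 7->7, 9->9, 1->1, 5->5, 12->12, 4->4, 2->2, 11->11, 8->8, 3->3, 10->10, 6->6
Step 2: d_i = R_x(i) - R_y(i); compute d_i^2.
  (4-7)^2=9, (9-9)^2=0, (12-1)^2=121, (5-5)^2=0, (10-12)^2=4, (7-4)^2=9, (2-2)^2=0, (11-11)^2=0, (8-8)^2=0, (3-3)^2=0, (6-10)^2=16, (1-6)^2=25
sum(d^2) = 184.
Step 3: rho = 1 - 6*184 / (12*(12^2 - 1)) = 1 - 1104/1716 = 0.356643.
Step 4: Under H0, t = rho * sqrt((n-2)/(1-rho^2)) = 1.2072 ~ t(10).
Step 5: Two-sided p-value from the t-distribution with 10 df = 0.255138.
Step 6: alpha = 0.05. fail to reject H0.

rho = 0.3566, p = 0.255138, fail to reject H0 at alpha = 0.05.


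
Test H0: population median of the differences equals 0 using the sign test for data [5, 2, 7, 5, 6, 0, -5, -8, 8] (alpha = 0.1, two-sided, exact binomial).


Step 1: Discard zero differences. Original n = 9; n_eff = number of nonzero differences = 8.
Nonzero differences (with sign): +5, +2, +7, +5, +6, -5, -8, +8
Step 2: Count signs: positive = 6, negative = 2.
Step 3: Under H0: P(positive) = 0.5, so the number of positives S ~ Bin(8, 0.5).
Step 4: Two-sided exact p-value = sum of Bin(8,0.5) probabilities at or below the observed probability = 0.289062.
Step 5: alpha = 0.1. fail to reject H0.

n_eff = 8, pos = 6, neg = 2, p = 0.289062, fail to reject H0.


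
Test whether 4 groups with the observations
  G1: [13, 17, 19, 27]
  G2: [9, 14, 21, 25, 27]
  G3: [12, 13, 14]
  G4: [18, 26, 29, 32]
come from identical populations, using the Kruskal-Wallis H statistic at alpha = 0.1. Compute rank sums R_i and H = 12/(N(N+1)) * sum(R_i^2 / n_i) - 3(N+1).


Step 1: Combine all N = 16 observations and assign midranks.
sorted (value, group, rank): (9,G2,1), (12,G3,2), (13,G1,3.5), (13,G3,3.5), (14,G2,5.5), (14,G3,5.5), (17,G1,7), (18,G4,8), (19,G1,9), (21,G2,10), (25,G2,11), (26,G4,12), (27,G1,13.5), (27,G2,13.5), (29,G4,15), (32,G4,16)
Step 2: Sum ranks within each group.
R_1 = 33 (n_1 = 4)
R_2 = 41 (n_2 = 5)
R_3 = 11 (n_3 = 3)
R_4 = 51 (n_4 = 4)
Step 3: H = 12/(N(N+1)) * sum(R_i^2/n_i) - 3(N+1)
     = 12/(16*17) * (33^2/4 + 41^2/5 + 11^2/3 + 51^2/4) - 3*17
     = 0.044118 * 1299.03 - 51
     = 6.310294.
Step 4: Ties present; correction factor C = 1 - 18/(16^3 - 16) = 0.995588. Corrected H = 6.310294 / 0.995588 = 6.338257.
Step 5: Under H0, H ~ chi^2(3); p-value = 0.096264.
Step 6: alpha = 0.1. reject H0.

H = 6.3383, df = 3, p = 0.096264, reject H0.


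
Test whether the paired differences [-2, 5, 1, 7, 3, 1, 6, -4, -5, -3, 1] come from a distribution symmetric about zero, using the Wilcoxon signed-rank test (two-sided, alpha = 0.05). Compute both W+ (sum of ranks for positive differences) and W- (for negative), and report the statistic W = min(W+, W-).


Step 1: Drop any zero differences (none here) and take |d_i|.
|d| = [2, 5, 1, 7, 3, 1, 6, 4, 5, 3, 1]
Step 2: Midrank |d_i| (ties get averaged ranks).
ranks: |2|->4, |5|->8.5, |1|->2, |7|->11, |3|->5.5, |1|->2, |6|->10, |4|->7, |5|->8.5, |3|->5.5, |1|->2
Step 3: Attach original signs; sum ranks with positive sign and with negative sign.
W+ = 8.5 + 2 + 11 + 5.5 + 2 + 10 + 2 = 41
W- = 4 + 7 + 8.5 + 5.5 = 25
(Check: W+ + W- = 66 should equal n(n+1)/2 = 66.)
Step 4: Test statistic W = min(W+, W-) = 25.
Step 5: Ties in |d|, so use the tie-corrected normal approximation.
        E[W] = n(n+1)/4 = 11*12/4 = 33.
        Tie groups: |d|=1 (t=3), |d|=3 (t=2), |d|=5 (t=2); sum(t^3 - t) = 36.
        Var[W] = n(n+1)(2n+1)/24 - sum(t^3-t)/48 = 3036/24 - 36/48 = 125.75.
        z = (W - E[W]) / sqrt(Var[W]) = (25 - 33) / 11.2138 = -0.7134.
        Two-sided p = 2*Phi(z) = 0.475595.
Step 6: alpha = 0.05. fail to reject H0.

W+ = 41, W- = 25, W = min = 25, p = 0.475595, fail to reject H0.


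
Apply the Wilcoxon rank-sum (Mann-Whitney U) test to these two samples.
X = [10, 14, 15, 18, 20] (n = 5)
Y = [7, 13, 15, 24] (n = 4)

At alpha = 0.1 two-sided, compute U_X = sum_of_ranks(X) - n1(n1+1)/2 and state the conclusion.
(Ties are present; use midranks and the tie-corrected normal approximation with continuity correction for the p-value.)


Step 1: Combine and sort all 9 observations; assign midranks.
sorted (value, group): (7,Y), (10,X), (13,Y), (14,X), (15,X), (15,Y), (18,X), (20,X), (24,Y)
ranks: 7->1, 10->2, 13->3, 14->4, 15->5.5, 15->5.5, 18->7, 20->8, 24->9
Step 2: Rank sum for X: R1 = 2 + 4 + 5.5 + 7 + 8 = 26.5.
Step 3: U_X = R1 - n1(n1+1)/2 = 26.5 - 5*6/2 = 26.5 - 15 = 11.5.
       U_Y = n1*n2 - U_X = 20 - 11.5 = 8.5.
Step 4: Ties are present, so use the tie-corrected normal approximation (with continuity correction) for the p-value.
Step 5: p-value = 0.805701; compare to alpha = 0.1. fail to reject H0.

U_X = 11.5, p = 0.805701, fail to reject H0 at alpha = 0.1.


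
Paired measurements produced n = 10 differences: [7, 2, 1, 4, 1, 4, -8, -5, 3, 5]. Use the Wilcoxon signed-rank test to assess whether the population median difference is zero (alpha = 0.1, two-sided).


Step 1: Drop any zero differences (none here) and take |d_i|.
|d| = [7, 2, 1, 4, 1, 4, 8, 5, 3, 5]
Step 2: Midrank |d_i| (ties get averaged ranks).
ranks: |7|->9, |2|->3, |1|->1.5, |4|->5.5, |1|->1.5, |4|->5.5, |8|->10, |5|->7.5, |3|->4, |5|->7.5
Step 3: Attach original signs; sum ranks with positive sign and with negative sign.
W+ = 9 + 3 + 1.5 + 5.5 + 1.5 + 5.5 + 4 + 7.5 = 37.5
W- = 10 + 7.5 = 17.5
(Check: W+ + W- = 55 should equal n(n+1)/2 = 55.)
Step 4: Test statistic W = min(W+, W-) = 17.5.
Step 5: Ties in |d|, so use the tie-corrected normal approximation.
        E[W] = n(n+1)/4 = 10*11/4 = 27.5.
        Tie groups: |d|=1 (t=2), |d|=4 (t=2), |d|=5 (t=2); sum(t^3 - t) = 18.
        Var[W] = n(n+1)(2n+1)/24 - sum(t^3-t)/48 = 2310/24 - 18/48 = 95.875.
        z = (W - E[W]) / sqrt(Var[W]) = (17.5 - 27.5) / 9.7916 = -1.0213.
        Two-sided p = 2*Phi(z) = 0.307119.
Step 6: alpha = 0.1. fail to reject H0.

W+ = 37.5, W- = 17.5, W = min = 17.5, p = 0.307119, fail to reject H0.


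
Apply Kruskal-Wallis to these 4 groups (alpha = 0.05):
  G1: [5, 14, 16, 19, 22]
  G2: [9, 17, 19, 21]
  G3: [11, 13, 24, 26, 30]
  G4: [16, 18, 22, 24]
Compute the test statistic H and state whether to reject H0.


Step 1: Combine all N = 18 observations and assign midranks.
sorted (value, group, rank): (5,G1,1), (9,G2,2), (11,G3,3), (13,G3,4), (14,G1,5), (16,G1,6.5), (16,G4,6.5), (17,G2,8), (18,G4,9), (19,G1,10.5), (19,G2,10.5), (21,G2,12), (22,G1,13.5), (22,G4,13.5), (24,G3,15.5), (24,G4,15.5), (26,G3,17), (30,G3,18)
Step 2: Sum ranks within each group.
R_1 = 36.5 (n_1 = 5)
R_2 = 32.5 (n_2 = 4)
R_3 = 57.5 (n_3 = 5)
R_4 = 44.5 (n_4 = 4)
Step 3: H = 12/(N(N+1)) * sum(R_i^2/n_i) - 3(N+1)
     = 12/(18*19) * (36.5^2/5 + 32.5^2/4 + 57.5^2/5 + 44.5^2/4) - 3*19
     = 0.035088 * 1686.83 - 57
     = 2.186842.
Step 4: Ties present; correction factor C = 1 - 24/(18^3 - 18) = 0.995872. Corrected H = 2.186842 / 0.995872 = 2.195907.
Step 5: Under H0, H ~ chi^2(3); p-value = 0.532755.
Step 6: alpha = 0.05. fail to reject H0.

H = 2.1959, df = 3, p = 0.532755, fail to reject H0.


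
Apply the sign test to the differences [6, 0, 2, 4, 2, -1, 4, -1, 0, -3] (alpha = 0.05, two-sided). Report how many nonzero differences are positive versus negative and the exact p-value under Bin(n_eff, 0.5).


Step 1: Discard zero differences. Original n = 10; n_eff = number of nonzero differences = 8.
Nonzero differences (with sign): +6, +2, +4, +2, -1, +4, -1, -3
Step 2: Count signs: positive = 5, negative = 3.
Step 3: Under H0: P(positive) = 0.5, so the number of positives S ~ Bin(8, 0.5).
Step 4: Two-sided exact p-value = sum of Bin(8,0.5) probabilities at or below the observed probability = 0.726562.
Step 5: alpha = 0.05. fail to reject H0.

n_eff = 8, pos = 5, neg = 3, p = 0.726562, fail to reject H0.


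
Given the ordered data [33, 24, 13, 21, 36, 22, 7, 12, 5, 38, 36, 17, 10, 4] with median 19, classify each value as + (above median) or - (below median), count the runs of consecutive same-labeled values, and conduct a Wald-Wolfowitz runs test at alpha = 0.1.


Step 1: Compute median = 19; label A = above, B = below.
Labels in order: AABAAABBBAABBB  (n_A = 7, n_B = 7)
Step 2: Count runs R = 6.
Step 3: Under H0 (random ordering), E[R] = 2*n_A*n_B/(n_A+n_B) + 1 = 2*7*7/14 + 1 = 8.0000.
        Var[R] = 2*n_A*n_B*(2*n_A*n_B - n_A - n_B) / ((n_A+n_B)^2 * (n_A+n_B-1)) = 8232/2548 = 3.2308.
        SD[R] = 1.7974.
Step 4: Continuity-corrected z = (R + 0.5 - E[R]) / SD[R] = (6 + 0.5 - 8.0000) / 1.7974 = -0.8345.
Step 5: Two-sided p-value via normal approximation = 2*(1 - Phi(|z|)) = 0.403986.
Step 6: alpha = 0.1. fail to reject H0.

R = 6, z = -0.8345, p = 0.403986, fail to reject H0.


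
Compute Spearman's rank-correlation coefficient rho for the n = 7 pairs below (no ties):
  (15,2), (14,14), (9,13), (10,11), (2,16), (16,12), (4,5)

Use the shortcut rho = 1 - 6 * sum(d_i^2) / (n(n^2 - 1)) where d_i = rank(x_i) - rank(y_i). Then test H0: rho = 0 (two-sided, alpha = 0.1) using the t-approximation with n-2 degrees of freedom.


Step 1: Rank x and y separately (midranks; no ties here).
rank(x): 15->6, 14->5, 9->3, 10->4, 2->1, 16->7, 4->2
rank(y): 2->1, 14->6, 13->5, 11->3, 16->7, 12->4, 5->2
Step 2: d_i = R_x(i) - R_y(i); compute d_i^2.
  (6-1)^2=25, (5-6)^2=1, (3-5)^2=4, (4-3)^2=1, (1-7)^2=36, (7-4)^2=9, (2-2)^2=0
sum(d^2) = 76.
Step 3: rho = 1 - 6*76 / (7*(7^2 - 1)) = 1 - 456/336 = -0.357143.
Step 4: Under H0, t = rho * sqrt((n-2)/(1-rho^2)) = -0.8550 ~ t(5).
Step 5: Two-sided p-value from the t-distribution with 5 df = 0.431611.
Step 6: alpha = 0.1. fail to reject H0.

rho = -0.3571, p = 0.431611, fail to reject H0 at alpha = 0.1.


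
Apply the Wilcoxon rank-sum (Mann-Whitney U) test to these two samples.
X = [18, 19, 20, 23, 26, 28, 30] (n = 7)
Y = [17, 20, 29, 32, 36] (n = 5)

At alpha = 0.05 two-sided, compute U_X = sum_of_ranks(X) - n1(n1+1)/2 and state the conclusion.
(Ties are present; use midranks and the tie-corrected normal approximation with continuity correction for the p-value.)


Step 1: Combine and sort all 12 observations; assign midranks.
sorted (value, group): (17,Y), (18,X), (19,X), (20,X), (20,Y), (23,X), (26,X), (28,X), (29,Y), (30,X), (32,Y), (36,Y)
ranks: 17->1, 18->2, 19->3, 20->4.5, 20->4.5, 23->6, 26->7, 28->8, 29->9, 30->10, 32->11, 36->12
Step 2: Rank sum for X: R1 = 2 + 3 + 4.5 + 6 + 7 + 8 + 10 = 40.5.
Step 3: U_X = R1 - n1(n1+1)/2 = 40.5 - 7*8/2 = 40.5 - 28 = 12.5.
       U_Y = n1*n2 - U_X = 35 - 12.5 = 22.5.
Step 4: Ties are present, so use the tie-corrected normal approximation (with continuity correction) for the p-value.
Step 5: p-value = 0.464120; compare to alpha = 0.05. fail to reject H0.

U_X = 12.5, p = 0.464120, fail to reject H0 at alpha = 0.05.


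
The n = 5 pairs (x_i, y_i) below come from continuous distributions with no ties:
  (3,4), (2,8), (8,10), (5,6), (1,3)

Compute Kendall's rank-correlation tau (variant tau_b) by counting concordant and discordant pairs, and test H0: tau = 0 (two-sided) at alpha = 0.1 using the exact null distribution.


Step 1: Enumerate the 10 unordered pairs (i,j) with i<j and classify each by sign(x_j-x_i) * sign(y_j-y_i).
  (1,2):dx=-1,dy=+4->D; (1,3):dx=+5,dy=+6->C; (1,4):dx=+2,dy=+2->C; (1,5):dx=-2,dy=-1->C
  (2,3):dx=+6,dy=+2->C; (2,4):dx=+3,dy=-2->D; (2,5):dx=-1,dy=-5->C; (3,4):dx=-3,dy=-4->C
  (3,5):dx=-7,dy=-7->C; (4,5):dx=-4,dy=-3->C
Step 2: C = 8, D = 2, total pairs = 10.
Step 3: tau = (C - D)/(n(n-1)/2) = (8 - 2)/10 = 0.600000.
Step 4: Exact two-sided p-value (enumerate n! = 120 permutations of y under H0): p = 0.233333.
Step 5: alpha = 0.1. fail to reject H0.

tau_b = 0.6000 (C=8, D=2), p = 0.233333, fail to reject H0.


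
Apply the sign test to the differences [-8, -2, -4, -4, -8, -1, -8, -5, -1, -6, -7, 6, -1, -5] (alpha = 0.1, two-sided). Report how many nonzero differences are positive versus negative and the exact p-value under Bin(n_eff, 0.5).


Step 1: Discard zero differences. Original n = 14; n_eff = number of nonzero differences = 14.
Nonzero differences (with sign): -8, -2, -4, -4, -8, -1, -8, -5, -1, -6, -7, +6, -1, -5
Step 2: Count signs: positive = 1, negative = 13.
Step 3: Under H0: P(positive) = 0.5, so the number of positives S ~ Bin(14, 0.5).
Step 4: Two-sided exact p-value = sum of Bin(14,0.5) probabilities at or below the observed probability = 0.001831.
Step 5: alpha = 0.1. reject H0.

n_eff = 14, pos = 1, neg = 13, p = 0.001831, reject H0.


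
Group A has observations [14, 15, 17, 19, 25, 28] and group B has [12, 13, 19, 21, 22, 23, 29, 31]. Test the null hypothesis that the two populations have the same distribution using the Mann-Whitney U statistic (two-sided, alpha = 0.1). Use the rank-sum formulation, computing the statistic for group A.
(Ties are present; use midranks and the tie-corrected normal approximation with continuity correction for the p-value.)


Step 1: Combine and sort all 14 observations; assign midranks.
sorted (value, group): (12,Y), (13,Y), (14,X), (15,X), (17,X), (19,X), (19,Y), (21,Y), (22,Y), (23,Y), (25,X), (28,X), (29,Y), (31,Y)
ranks: 12->1, 13->2, 14->3, 15->4, 17->5, 19->6.5, 19->6.5, 21->8, 22->9, 23->10, 25->11, 28->12, 29->13, 31->14
Step 2: Rank sum for X: R1 = 3 + 4 + 5 + 6.5 + 11 + 12 = 41.5.
Step 3: U_X = R1 - n1(n1+1)/2 = 41.5 - 6*7/2 = 41.5 - 21 = 20.5.
       U_Y = n1*n2 - U_X = 48 - 20.5 = 27.5.
Step 4: Ties are present, so use the tie-corrected normal approximation (with continuity correction) for the p-value.
Step 5: p-value = 0.698220; compare to alpha = 0.1. fail to reject H0.

U_X = 20.5, p = 0.698220, fail to reject H0 at alpha = 0.1.


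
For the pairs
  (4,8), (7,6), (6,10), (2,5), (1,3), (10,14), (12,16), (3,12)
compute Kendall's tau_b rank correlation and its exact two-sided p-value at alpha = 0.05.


Step 1: Enumerate the 28 unordered pairs (i,j) with i<j and classify each by sign(x_j-x_i) * sign(y_j-y_i).
  (1,2):dx=+3,dy=-2->D; (1,3):dx=+2,dy=+2->C; (1,4):dx=-2,dy=-3->C; (1,5):dx=-3,dy=-5->C
  (1,6):dx=+6,dy=+6->C; (1,7):dx=+8,dy=+8->C; (1,8):dx=-1,dy=+4->D; (2,3):dx=-1,dy=+4->D
  (2,4):dx=-5,dy=-1->C; (2,5):dx=-6,dy=-3->C; (2,6):dx=+3,dy=+8->C; (2,7):dx=+5,dy=+10->C
  (2,8):dx=-4,dy=+6->D; (3,4):dx=-4,dy=-5->C; (3,5):dx=-5,dy=-7->C; (3,6):dx=+4,dy=+4->C
  (3,7):dx=+6,dy=+6->C; (3,8):dx=-3,dy=+2->D; (4,5):dx=-1,dy=-2->C; (4,6):dx=+8,dy=+9->C
  (4,7):dx=+10,dy=+11->C; (4,8):dx=+1,dy=+7->C; (5,6):dx=+9,dy=+11->C; (5,7):dx=+11,dy=+13->C
  (5,8):dx=+2,dy=+9->C; (6,7):dx=+2,dy=+2->C; (6,8):dx=-7,dy=-2->C; (7,8):dx=-9,dy=-4->C
Step 2: C = 23, D = 5, total pairs = 28.
Step 3: tau = (C - D)/(n(n-1)/2) = (23 - 5)/28 = 0.642857.
Step 4: Exact two-sided p-value (enumerate n! = 40320 permutations of y under H0): p = 0.031151.
Step 5: alpha = 0.05. reject H0.

tau_b = 0.6429 (C=23, D=5), p = 0.031151, reject H0.


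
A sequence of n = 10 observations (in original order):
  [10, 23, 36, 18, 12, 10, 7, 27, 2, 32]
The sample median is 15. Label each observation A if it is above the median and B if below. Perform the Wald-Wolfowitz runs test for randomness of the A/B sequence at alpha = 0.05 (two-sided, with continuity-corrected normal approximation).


Step 1: Compute median = 15; label A = above, B = below.
Labels in order: BAAABBBABA  (n_A = 5, n_B = 5)
Step 2: Count runs R = 6.
Step 3: Under H0 (random ordering), E[R] = 2*n_A*n_B/(n_A+n_B) + 1 = 2*5*5/10 + 1 = 6.0000.
        Var[R] = 2*n_A*n_B*(2*n_A*n_B - n_A - n_B) / ((n_A+n_B)^2 * (n_A+n_B-1)) = 2000/900 = 2.2222.
        SD[R] = 1.4907.
Step 4: R = E[R], so z = 0 with no continuity correction.
Step 5: Two-sided p-value via normal approximation = 2*(1 - Phi(|z|)) = 1.000000.
Step 6: alpha = 0.05. fail to reject H0.

R = 6, z = 0.0000, p = 1.000000, fail to reject H0.


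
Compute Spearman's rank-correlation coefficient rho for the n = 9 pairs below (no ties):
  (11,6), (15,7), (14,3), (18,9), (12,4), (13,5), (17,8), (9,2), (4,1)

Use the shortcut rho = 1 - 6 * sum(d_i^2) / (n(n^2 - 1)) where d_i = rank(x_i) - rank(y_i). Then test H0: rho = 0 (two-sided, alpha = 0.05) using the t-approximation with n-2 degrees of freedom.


Step 1: Rank x and y separately (midranks; no ties here).
rank(x): 11->3, 15->7, 14->6, 18->9, 12->4, 13->5, 17->8, 9->2, 4->1
rank(y): 6->6, 7->7, 3->3, 9->9, 4->4, 5->5, 8->8, 2->2, 1->1
Step 2: d_i = R_x(i) - R_y(i); compute d_i^2.
  (3-6)^2=9, (7-7)^2=0, (6-3)^2=9, (9-9)^2=0, (4-4)^2=0, (5-5)^2=0, (8-8)^2=0, (2-2)^2=0, (1-1)^2=0
sum(d^2) = 18.
Step 3: rho = 1 - 6*18 / (9*(9^2 - 1)) = 1 - 108/720 = 0.850000.
Step 4: Under H0, t = rho * sqrt((n-2)/(1-rho^2)) = 4.2691 ~ t(7).
Step 5: Two-sided p-value from the t-distribution with 7 df = 0.003705.
Step 6: alpha = 0.05. reject H0.

rho = 0.8500, p = 0.003705, reject H0 at alpha = 0.05.


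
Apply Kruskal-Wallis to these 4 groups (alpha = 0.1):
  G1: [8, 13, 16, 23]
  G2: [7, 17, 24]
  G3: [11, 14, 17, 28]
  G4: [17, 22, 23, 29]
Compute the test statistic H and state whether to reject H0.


Step 1: Combine all N = 15 observations and assign midranks.
sorted (value, group, rank): (7,G2,1), (8,G1,2), (11,G3,3), (13,G1,4), (14,G3,5), (16,G1,6), (17,G2,8), (17,G3,8), (17,G4,8), (22,G4,10), (23,G1,11.5), (23,G4,11.5), (24,G2,13), (28,G3,14), (29,G4,15)
Step 2: Sum ranks within each group.
R_1 = 23.5 (n_1 = 4)
R_2 = 22 (n_2 = 3)
R_3 = 30 (n_3 = 4)
R_4 = 44.5 (n_4 = 4)
Step 3: H = 12/(N(N+1)) * sum(R_i^2/n_i) - 3(N+1)
     = 12/(15*16) * (23.5^2/4 + 22^2/3 + 30^2/4 + 44.5^2/4) - 3*16
     = 0.050000 * 1019.46 - 48
     = 2.972917.
Step 4: Ties present; correction factor C = 1 - 30/(15^3 - 15) = 0.991071. Corrected H = 2.972917 / 0.991071 = 2.999700.
Step 5: Under H0, H ~ chi^2(3); p-value = 0.391671.
Step 6: alpha = 0.1. fail to reject H0.

H = 2.9997, df = 3, p = 0.391671, fail to reject H0.


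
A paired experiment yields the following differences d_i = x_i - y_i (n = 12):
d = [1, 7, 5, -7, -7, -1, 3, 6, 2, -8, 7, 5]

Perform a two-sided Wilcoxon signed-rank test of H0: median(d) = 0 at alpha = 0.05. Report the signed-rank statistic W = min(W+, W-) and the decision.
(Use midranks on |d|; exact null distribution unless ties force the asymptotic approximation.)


Step 1: Drop any zero differences (none here) and take |d_i|.
|d| = [1, 7, 5, 7, 7, 1, 3, 6, 2, 8, 7, 5]
Step 2: Midrank |d_i| (ties get averaged ranks).
ranks: |1|->1.5, |7|->9.5, |5|->5.5, |7|->9.5, |7|->9.5, |1|->1.5, |3|->4, |6|->7, |2|->3, |8|->12, |7|->9.5, |5|->5.5
Step 3: Attach original signs; sum ranks with positive sign and with negative sign.
W+ = 1.5 + 9.5 + 5.5 + 4 + 7 + 3 + 9.5 + 5.5 = 45.5
W- = 9.5 + 9.5 + 1.5 + 12 = 32.5
(Check: W+ + W- = 78 should equal n(n+1)/2 = 78.)
Step 4: Test statistic W = min(W+, W-) = 32.5.
Step 5: Ties in |d|, so use the tie-corrected normal approximation.
        E[W] = n(n+1)/4 = 12*13/4 = 39.
        Tie groups: |d|=1 (t=2), |d|=5 (t=2), |d|=7 (t=4); sum(t^3 - t) = 72.
        Var[W] = n(n+1)(2n+1)/24 - sum(t^3-t)/48 = 3900/24 - 72/48 = 161.
        z = (W - E[W]) / sqrt(Var[W]) = (32.5 - 39) / 12.6886 = -0.5123.
        Two-sided p = 2*Phi(z) = 0.608461.
Step 6: alpha = 0.05. fail to reject H0.

W+ = 45.5, W- = 32.5, W = min = 32.5, p = 0.608461, fail to reject H0.


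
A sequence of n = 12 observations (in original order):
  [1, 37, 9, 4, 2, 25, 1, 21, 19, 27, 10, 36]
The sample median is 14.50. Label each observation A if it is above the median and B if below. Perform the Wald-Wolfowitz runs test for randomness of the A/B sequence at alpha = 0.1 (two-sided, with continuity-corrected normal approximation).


Step 1: Compute median = 14.50; label A = above, B = below.
Labels in order: BABBBABAAABA  (n_A = 6, n_B = 6)
Step 2: Count runs R = 8.
Step 3: Under H0 (random ordering), E[R] = 2*n_A*n_B/(n_A+n_B) + 1 = 2*6*6/12 + 1 = 7.0000.
        Var[R] = 2*n_A*n_B*(2*n_A*n_B - n_A - n_B) / ((n_A+n_B)^2 * (n_A+n_B-1)) = 4320/1584 = 2.7273.
        SD[R] = 1.6514.
Step 4: Continuity-corrected z = (R - 0.5 - E[R]) / SD[R] = (8 - 0.5 - 7.0000) / 1.6514 = 0.3028.
Step 5: Two-sided p-value via normal approximation = 2*(1 - Phi(|z|)) = 0.762069.
Step 6: alpha = 0.1. fail to reject H0.

R = 8, z = 0.3028, p = 0.762069, fail to reject H0.


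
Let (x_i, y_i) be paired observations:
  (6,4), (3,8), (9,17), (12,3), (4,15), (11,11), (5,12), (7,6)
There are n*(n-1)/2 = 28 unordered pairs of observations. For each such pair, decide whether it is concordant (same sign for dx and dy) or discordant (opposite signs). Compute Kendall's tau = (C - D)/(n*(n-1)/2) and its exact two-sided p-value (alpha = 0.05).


Step 1: Enumerate the 28 unordered pairs (i,j) with i<j and classify each by sign(x_j-x_i) * sign(y_j-y_i).
  (1,2):dx=-3,dy=+4->D; (1,3):dx=+3,dy=+13->C; (1,4):dx=+6,dy=-1->D; (1,5):dx=-2,dy=+11->D
  (1,6):dx=+5,dy=+7->C; (1,7):dx=-1,dy=+8->D; (1,8):dx=+1,dy=+2->C; (2,3):dx=+6,dy=+9->C
  (2,4):dx=+9,dy=-5->D; (2,5):dx=+1,dy=+7->C; (2,6):dx=+8,dy=+3->C; (2,7):dx=+2,dy=+4->C
  (2,8):dx=+4,dy=-2->D; (3,4):dx=+3,dy=-14->D; (3,5):dx=-5,dy=-2->C; (3,6):dx=+2,dy=-6->D
  (3,7):dx=-4,dy=-5->C; (3,8):dx=-2,dy=-11->C; (4,5):dx=-8,dy=+12->D; (4,6):dx=-1,dy=+8->D
  (4,7):dx=-7,dy=+9->D; (4,8):dx=-5,dy=+3->D; (5,6):dx=+7,dy=-4->D; (5,7):dx=+1,dy=-3->D
  (5,8):dx=+3,dy=-9->D; (6,7):dx=-6,dy=+1->D; (6,8):dx=-4,dy=-5->C; (7,8):dx=+2,dy=-6->D
Step 2: C = 11, D = 17, total pairs = 28.
Step 3: tau = (C - D)/(n(n-1)/2) = (11 - 17)/28 = -0.214286.
Step 4: Exact two-sided p-value (enumerate n! = 40320 permutations of y under H0): p = 0.548413.
Step 5: alpha = 0.05. fail to reject H0.

tau_b = -0.2143 (C=11, D=17), p = 0.548413, fail to reject H0.


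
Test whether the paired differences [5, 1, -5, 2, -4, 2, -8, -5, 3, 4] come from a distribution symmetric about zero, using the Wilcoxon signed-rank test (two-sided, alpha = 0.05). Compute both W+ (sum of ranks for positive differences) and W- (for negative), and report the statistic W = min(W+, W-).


Step 1: Drop any zero differences (none here) and take |d_i|.
|d| = [5, 1, 5, 2, 4, 2, 8, 5, 3, 4]
Step 2: Midrank |d_i| (ties get averaged ranks).
ranks: |5|->8, |1|->1, |5|->8, |2|->2.5, |4|->5.5, |2|->2.5, |8|->10, |5|->8, |3|->4, |4|->5.5
Step 3: Attach original signs; sum ranks with positive sign and with negative sign.
W+ = 8 + 1 + 2.5 + 2.5 + 4 + 5.5 = 23.5
W- = 8 + 5.5 + 10 + 8 = 31.5
(Check: W+ + W- = 55 should equal n(n+1)/2 = 55.)
Step 4: Test statistic W = min(W+, W-) = 23.5.
Step 5: Ties in |d|, so use the tie-corrected normal approximation.
        E[W] = n(n+1)/4 = 10*11/4 = 27.5.
        Tie groups: |d|=2 (t=2), |d|=4 (t=2), |d|=5 (t=3); sum(t^3 - t) = 36.
        Var[W] = n(n+1)(2n+1)/24 - sum(t^3-t)/48 = 2310/24 - 36/48 = 95.5.
        z = (W - E[W]) / sqrt(Var[W]) = (23.5 - 27.5) / 9.7724 = -0.4093.
        Two-sided p = 2*Phi(z) = 0.682308.
Step 6: alpha = 0.05. fail to reject H0.

W+ = 23.5, W- = 31.5, W = min = 23.5, p = 0.682308, fail to reject H0.


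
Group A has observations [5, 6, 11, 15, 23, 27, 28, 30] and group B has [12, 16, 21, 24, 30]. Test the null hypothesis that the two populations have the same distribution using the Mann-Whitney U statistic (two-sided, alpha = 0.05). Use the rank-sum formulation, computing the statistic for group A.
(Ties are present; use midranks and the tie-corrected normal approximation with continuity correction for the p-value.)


Step 1: Combine and sort all 13 observations; assign midranks.
sorted (value, group): (5,X), (6,X), (11,X), (12,Y), (15,X), (16,Y), (21,Y), (23,X), (24,Y), (27,X), (28,X), (30,X), (30,Y)
ranks: 5->1, 6->2, 11->3, 12->4, 15->5, 16->6, 21->7, 23->8, 24->9, 27->10, 28->11, 30->12.5, 30->12.5
Step 2: Rank sum for X: R1 = 1 + 2 + 3 + 5 + 8 + 10 + 11 + 12.5 = 52.5.
Step 3: U_X = R1 - n1(n1+1)/2 = 52.5 - 8*9/2 = 52.5 - 36 = 16.5.
       U_Y = n1*n2 - U_X = 40 - 16.5 = 23.5.
Step 4: Ties are present, so use the tie-corrected normal approximation (with continuity correction) for the p-value.
Step 5: p-value = 0.660111; compare to alpha = 0.05. fail to reject H0.

U_X = 16.5, p = 0.660111, fail to reject H0 at alpha = 0.05.
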